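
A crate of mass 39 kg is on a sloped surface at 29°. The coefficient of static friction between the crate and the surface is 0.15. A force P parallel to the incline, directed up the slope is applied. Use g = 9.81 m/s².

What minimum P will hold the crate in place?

The crate tends to slide down (tan θ > μ_s), so at the point of impending slip friction acts up-slope at its limit: f = μ_s N.
P is parallel to the surface, so N = m g cos θ = 335 N.
Along the incline: P + μ_s N = m g sin θ, so P = 185 − 0.15×335 = 135 N.

P_min ≈ 135 N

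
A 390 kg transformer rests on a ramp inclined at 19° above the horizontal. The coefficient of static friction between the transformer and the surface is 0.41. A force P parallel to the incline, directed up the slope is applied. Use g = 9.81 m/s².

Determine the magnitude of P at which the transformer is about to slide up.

At impending motion up the slope, friction acts down-slope at its limit: f = μ_s N.
P is parallel to the surface, so N = m g cos θ = 3620 N.
Along the incline: P = m g sin θ + μ_s N = 1250 + 0.41×3620 = 2730 N.

P ≈ 2730 N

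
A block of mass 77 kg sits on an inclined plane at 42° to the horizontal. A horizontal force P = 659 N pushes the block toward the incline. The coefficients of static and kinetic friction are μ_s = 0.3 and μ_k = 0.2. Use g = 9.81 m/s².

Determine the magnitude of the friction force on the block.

f ≈ 15.7 N (up the incline)

Resolve perpendicular to the incline: N = m g cos θ + P sin θ = 77×9.81×cos 42° + 659×sin 42° = 1002 N.
Parallel to the incline: P cos θ − m g sin θ = 489.7 − 505.4 = -15.71 N; the friction needed to balance this is 15.71 N acting up the slope.
Maximum static friction: μ_s N = 0.3 × 1002 = 300.7 N.
Since 15.71 N is within the 300.7 N limit, the block stays put and friction is exactly 15.7 N.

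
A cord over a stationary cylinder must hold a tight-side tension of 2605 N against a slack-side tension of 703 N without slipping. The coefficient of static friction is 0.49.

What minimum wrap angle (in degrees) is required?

T₂/T₁ = e^{μβ} → β = ln(T₂/T₁)/μ.
β = ln(2605/703)/0.49 = 1.31/0.49 = 2.673 rad.
In degrees: β = 2.673 × 180/π = 153°.

β_min ≈ 153°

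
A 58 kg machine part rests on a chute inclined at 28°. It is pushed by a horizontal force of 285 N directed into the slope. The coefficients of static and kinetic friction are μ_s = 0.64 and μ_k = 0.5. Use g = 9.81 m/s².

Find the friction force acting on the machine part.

f ≈ 15.5 N (up the incline)

The horizontal push has a component P sin θ into the surface, so N = m g cos θ + P sin θ = 502.4 + 133.8 = 636.2 N.
Parallel to the incline: P cos θ − m g sin θ = 251.6 − 267.1 = -15.48 N; the friction needed to balance this is 15.48 N acting up the slope.
Maximum static friction: μ_s N = 0.64 × 636.2 = 407.2 N.
Since 15.48 N is within the 407.2 N limit, the machine part stays put and friction is exactly 15.5 N.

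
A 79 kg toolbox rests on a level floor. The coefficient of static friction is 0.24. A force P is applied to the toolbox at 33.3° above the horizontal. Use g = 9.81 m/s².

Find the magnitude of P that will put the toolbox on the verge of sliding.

N = m g − P sin α (the pull lifts the toolbox).
At impending slip, P cos α = μ_s N = μ_s (m g − P sin α).
Solving: P (cos α + μ_s sin α) = μ_s m g → P = 0.24×775/(cos 33.3° + 0.24 sin 33.3°) = 186/0.9676 = 192 N.

P ≈ 192 N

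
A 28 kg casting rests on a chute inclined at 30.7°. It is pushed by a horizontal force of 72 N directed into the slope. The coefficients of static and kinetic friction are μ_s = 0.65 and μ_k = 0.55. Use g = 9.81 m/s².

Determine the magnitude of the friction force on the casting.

Normal direction: N = m g cos θ + P sin θ = 272.9 N.
Parallel to the incline: P cos θ − m g sin θ = 61.91 − 140.2 = -78.33 N; the friction needed to balance this is 78.33 N acting up the slope.
The limit of static friction is μ_s N = 177.4 N.
|f_req| = 78.33 ≤ 177.4 N → the casting is in equilibrium; friction equals the required value.

f ≈ 78.3 N (up the incline)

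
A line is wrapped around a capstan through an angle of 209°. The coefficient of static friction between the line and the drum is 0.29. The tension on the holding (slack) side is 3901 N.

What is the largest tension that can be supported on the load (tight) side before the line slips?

At impending slip the capstan equation gives T₂/T₁ = e^{μβ} with β in radians.
β = 209° × π/180 = 3.648 rad.
e^{μβ} = e^{0.29×3.648} = 2.88.
T₂ = T₁ · e^{μβ} = 3901 × 2.88 = 11200 N.

T_max ≈ 11200 N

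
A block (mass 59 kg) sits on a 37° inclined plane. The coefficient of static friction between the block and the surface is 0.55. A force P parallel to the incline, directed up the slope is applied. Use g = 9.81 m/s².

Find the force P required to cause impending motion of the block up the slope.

At impending motion up the slope, friction acts down-slope at its limit: f = μ_s N.
P is parallel to the surface, so N = m g cos θ = 462 N.
Along the incline: P = m g sin θ + μ_s N = 348 + 0.55×462 = 603 N.

P ≈ 603 N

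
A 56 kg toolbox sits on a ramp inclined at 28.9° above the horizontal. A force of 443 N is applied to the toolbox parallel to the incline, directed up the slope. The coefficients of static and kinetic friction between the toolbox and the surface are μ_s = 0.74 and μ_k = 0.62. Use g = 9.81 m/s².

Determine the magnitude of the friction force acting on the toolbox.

f ≈ 178 N (down the incline)

Perpendicular to the surface, N = m g cos θ = 56·9.81·cos 28.9° = 480.9 N.
For equilibrium along the incline the friction force must supply f = m g sin θ − P = 265.5 − 443 = -177.5 N (positive meaning up-slope).
Static friction can supply at most μ_s N = 355.9 N.
Since |-177.5| ≤ 355.9 N, no slip — friction simply equals what equilibrium demands.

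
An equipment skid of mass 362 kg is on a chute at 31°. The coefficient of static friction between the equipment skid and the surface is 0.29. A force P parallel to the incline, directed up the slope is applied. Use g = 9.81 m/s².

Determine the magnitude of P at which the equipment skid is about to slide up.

P ≈ 2710 N

At impending motion up the slope, friction acts down-slope at its limit: f = μ_s N.
P is parallel to the surface, so N = m g cos θ = 3040 N.
Along the incline: P = m g sin θ + μ_s N = 1830 + 0.29×3040 = 2710 N.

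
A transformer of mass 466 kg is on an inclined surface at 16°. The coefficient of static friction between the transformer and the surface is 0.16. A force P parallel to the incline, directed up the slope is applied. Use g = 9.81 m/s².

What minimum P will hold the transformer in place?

The transformer tends to slide down (tan θ > μ_s), so at the point of impending slip friction acts up-slope at its limit: f = μ_s N.
P is parallel to the surface, so N = m g cos θ = 4390 N.
Along the incline: P + μ_s N = m g sin θ, so P = 1260 − 0.16×4390 = 557 N.

P_min ≈ 557 N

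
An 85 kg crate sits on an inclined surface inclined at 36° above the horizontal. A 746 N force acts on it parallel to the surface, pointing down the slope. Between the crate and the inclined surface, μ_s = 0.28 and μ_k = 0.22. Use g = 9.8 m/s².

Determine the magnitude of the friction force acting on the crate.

f ≈ 148 N (up the incline)

Perpendicular to the surface, N = m g cos θ = 85·9.8·cos 36° = 673.9 N.
The friction needed for equilibrium is m g sin θ + P = 489.6 + 746 = 1236 N, measured positive up-slope.
Maximum static friction available: μ_s N = 0.28 × 673.9 = 188.7 N.
Since |1236| > 188.7 N, static friction cannot hold it; the crate slides down the incline and kinetic friction applies: f = μ_k N = 0.22 × 673.9 = 148 N.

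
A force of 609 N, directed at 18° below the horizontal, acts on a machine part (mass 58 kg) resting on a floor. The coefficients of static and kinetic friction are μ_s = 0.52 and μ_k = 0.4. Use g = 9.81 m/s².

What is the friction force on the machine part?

f ≈ 303 N

The vertical component of P adds to the normal force: N = m g + P sin α = 569 + 188.2 = 757.2 N.
Horizontally, friction must balance P cos α = 579.2 N.
μ_s N = 0.52 × 757.2 = 393.7 N.
The required friction exceeds μ_s N, so the machine part moves and f = μ_k N = 303 N.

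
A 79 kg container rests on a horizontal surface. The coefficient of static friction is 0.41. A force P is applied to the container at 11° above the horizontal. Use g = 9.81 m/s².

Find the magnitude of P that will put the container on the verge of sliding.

P ≈ 300 N

N = m g − P sin α (the pull lifts the container).
At impending slip, P cos α = μ_s N = μ_s (m g − P sin α).
Solving: P (cos α + μ_s sin α) = μ_s m g → P = 0.41×775/(cos 11° + 0.41 sin 11°) = 318/1.06 = 300 N.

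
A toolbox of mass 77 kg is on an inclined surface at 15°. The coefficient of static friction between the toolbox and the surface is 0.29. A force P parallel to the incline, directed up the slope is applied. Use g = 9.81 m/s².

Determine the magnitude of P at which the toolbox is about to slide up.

At impending motion up the slope, friction acts down-slope at its limit: f = μ_s N.
P is parallel to the surface, so N = m g cos θ = 730 N.
Along the incline: P = m g sin θ + μ_s N = 196 + 0.29×730 = 407 N.

P ≈ 407 N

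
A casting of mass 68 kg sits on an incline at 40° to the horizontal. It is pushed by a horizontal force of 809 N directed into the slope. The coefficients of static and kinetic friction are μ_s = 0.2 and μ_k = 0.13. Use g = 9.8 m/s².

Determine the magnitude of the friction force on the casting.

Resolve perpendicular to the incline: N = m g cos θ + P sin θ = 68×9.8×cos 40° + 809×sin 40° = 1031 N.
Parallel to the incline: P cos θ − m g sin θ = 619.7 − 428.4 = 191.4 N; the friction needed to balance this is 191.4 N acting down the slope.
Maximum static friction: μ_s N = 0.2 × 1031 = 206.1 N.
Since 191.4 N is within the 206.1 N limit, the casting stays put and friction is exactly 191 N.

f ≈ 191 N (down the incline)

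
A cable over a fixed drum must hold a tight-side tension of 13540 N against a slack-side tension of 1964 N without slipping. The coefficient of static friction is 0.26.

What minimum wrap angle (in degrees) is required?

T₂/T₁ = e^{μβ} → β = ln(T₂/T₁)/μ.
β = ln(13540/1964)/0.26 = 1.931/0.26 = 7.426 rad.
In degrees: β = 7.426 × 180/π = 425°.

β_min ≈ 425°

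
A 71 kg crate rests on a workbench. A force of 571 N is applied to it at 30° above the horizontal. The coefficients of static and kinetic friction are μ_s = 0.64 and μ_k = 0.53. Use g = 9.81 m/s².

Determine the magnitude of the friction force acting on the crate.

f ≈ 218 N

Vertical equilibrium gives N = m g − P sin α = 411 N.
The horizontal driving force is P cos α = 494.5 N, so equilibrium needs friction f = 494.5 N.
The static-friction limit is μ_s N = 263 N.
The required friction exceeds μ_s N, so the crate moves and f = μ_k N = 218 N.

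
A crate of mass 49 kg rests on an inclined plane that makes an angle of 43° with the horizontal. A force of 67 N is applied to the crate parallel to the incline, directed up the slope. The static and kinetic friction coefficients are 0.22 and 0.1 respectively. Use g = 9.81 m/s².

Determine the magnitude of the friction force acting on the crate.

Perpendicular to the surface, N = m g cos θ = 49·9.81·cos 43° = 351.6 N.
For equilibrium along the incline the friction force must supply f = m g sin θ − P = 327.8 − 67 = 260.8 N (positive meaning up-slope).
The static-friction ceiling is μ_s N = 0.22 × 351.6 = 77.34 N.
Since |260.8| > 77.34 N, static friction cannot hold it; the crate slides down the incline and kinetic friction applies: f = μ_k N = 0.1 × 351.6 = 35.2 N.

f ≈ 35.2 N (up the incline)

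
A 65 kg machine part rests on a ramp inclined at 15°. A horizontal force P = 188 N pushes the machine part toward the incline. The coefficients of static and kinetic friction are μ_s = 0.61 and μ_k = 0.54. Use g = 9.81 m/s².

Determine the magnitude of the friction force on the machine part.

f ≈ 16.6 N (down the incline)

Resolve perpendicular to the incline: N = m g cos θ + P sin θ = 65×9.81×cos 15° + 188×sin 15° = 664.6 N.
Parallel to the incline: P cos θ − m g sin θ = 181.6 − 165 = 16.56 N; the friction needed to balance this is 16.56 N acting down the slope.
Maximum static friction: μ_s N = 0.61 × 664.6 = 405.4 N.
|f_req| = 16.56 ≤ 405.4 N → the machine part is in equilibrium; friction equals the required value.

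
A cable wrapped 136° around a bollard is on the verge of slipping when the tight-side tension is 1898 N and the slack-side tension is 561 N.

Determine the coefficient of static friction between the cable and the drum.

T₂/T₁ = e^{μβ} → μ = ln(T₂/T₁)/β.
β = 136° = 2.374 rad.
μ = ln(1898/561)/2.374 = ln(3.383)/2.374 = 0.513.

μ ≈ 0.513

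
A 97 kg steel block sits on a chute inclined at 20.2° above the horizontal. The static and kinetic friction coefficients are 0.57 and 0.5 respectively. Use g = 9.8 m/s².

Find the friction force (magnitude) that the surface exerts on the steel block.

Normal force: N = m g cos θ = 97 × 9.8 × cos 20.2° = 892.1 N.
Along the slope the weight component is m g sin θ = 328.2 N; friction must supply exactly this, acting up-slope.
Maximum static friction available: μ_s N = 0.57 × 892.1 = 508.5 N.
Since |328.2| ≤ 508.5 N, no slip — friction simply equals what equilibrium demands.

f ≈ 328 N (up the incline)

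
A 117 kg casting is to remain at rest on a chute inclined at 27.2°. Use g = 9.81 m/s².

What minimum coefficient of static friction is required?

At the slip threshold m g sin θ = μ_s m g cos θ, so μ_s,min = tan θ.
μ_s,min = tan 27.2° = 0.514.

μ_s,min ≈ 0.514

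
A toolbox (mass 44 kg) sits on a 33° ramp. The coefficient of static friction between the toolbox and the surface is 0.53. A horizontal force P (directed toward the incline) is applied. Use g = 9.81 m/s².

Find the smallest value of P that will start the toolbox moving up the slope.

At impending motion up the slope, friction acts down-slope at its limit: f = μ_s N.
Perpendicular to the incline: N = m g cos θ + P sin θ.
Along the incline: P cos θ = m g sin θ + μ_s N = m g sin θ + μ_s (m g cos θ + P sin θ).
Solving, P (cos θ − μ_s sin θ) = m g (sin θ + μ_s cos θ), so P = 44×9.81×(sin 33° + 0.53 cos 33°)/(cos 33° − 0.53 sin 33°) = 432×0.9891/0.55 = 776 N.

P ≈ 776 N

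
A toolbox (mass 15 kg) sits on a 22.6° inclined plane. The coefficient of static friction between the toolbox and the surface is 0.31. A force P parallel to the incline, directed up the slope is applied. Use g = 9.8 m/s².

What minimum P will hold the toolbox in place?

P_min ≈ 14.4 N

The toolbox tends to slide down (tan θ > μ_s), so at the point of impending slip friction acts up-slope at its limit: f = μ_s N.
P is parallel to the surface, so N = m g cos θ = 136 N.
Along the incline: P + μ_s N = m g sin θ, so P = 56.5 − 0.31×136 = 14.4 N.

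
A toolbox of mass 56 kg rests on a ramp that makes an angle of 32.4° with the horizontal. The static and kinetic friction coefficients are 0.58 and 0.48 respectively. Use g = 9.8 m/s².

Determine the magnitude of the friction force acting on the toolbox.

The normal reaction is N = m g cos θ = 463.4 N.
Along the slope the weight component is m g sin θ = 294.1 N; friction must supply exactly this, acting up-slope.
The static-friction ceiling is μ_s N = 0.58 × 463.4 = 268.8 N.
|294.1| exceeds 268.8 N, so the toolbox slips down-slope; friction is kinetic, f = μ_k N = 0.48×463.4 = 222 N.

f ≈ 222 N (up the incline)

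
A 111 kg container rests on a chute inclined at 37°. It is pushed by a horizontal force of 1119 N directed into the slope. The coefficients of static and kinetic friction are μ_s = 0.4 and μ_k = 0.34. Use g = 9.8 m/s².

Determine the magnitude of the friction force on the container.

Normal direction: N = m g cos θ + P sin θ = 1542 N.
Parallel to the incline: P cos θ − m g sin θ = 893.7 − 654.7 = 239 N; the friction needed to balance this is 239 N acting down the slope.
Maximum static friction: μ_s N = 0.4 × 1542 = 616.9 N.
|f_req| = 239 ≤ 616.9 N → the container is in equilibrium; friction equals the required value.

f ≈ 239 N (down the incline)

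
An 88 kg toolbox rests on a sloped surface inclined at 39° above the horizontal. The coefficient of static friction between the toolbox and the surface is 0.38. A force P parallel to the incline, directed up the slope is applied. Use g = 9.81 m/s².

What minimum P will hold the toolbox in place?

The toolbox tends to slide down (tan θ > μ_s), so at the point of impending slip friction acts up-slope at its limit: f = μ_s N.
P is parallel to the surface, so N = m g cos θ = 671 N.
Along the incline: P + μ_s N = m g sin θ, so P = 543 − 0.38×671 = 288 N.

P_min ≈ 288 N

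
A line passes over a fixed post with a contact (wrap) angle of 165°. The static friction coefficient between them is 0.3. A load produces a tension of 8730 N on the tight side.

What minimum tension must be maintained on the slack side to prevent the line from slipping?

Capstan equation at impending slip: T_tight/T_slack = e^{μβ}.
β = 165° = 2.88 rad; e^{μβ} = e^{0.3×2.88} = 2.372.
T_slack = T_tight / e^{μβ} = 8730 / 2.372 = 3680 N.

T_min ≈ 3680 N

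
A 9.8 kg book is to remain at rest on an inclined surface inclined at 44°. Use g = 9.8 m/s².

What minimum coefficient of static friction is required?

At the slip threshold m g sin θ = μ_s m g cos θ, so μ_s,min = tan θ.
μ_s,min = tan 44° = 0.966.

μ_s,min ≈ 0.966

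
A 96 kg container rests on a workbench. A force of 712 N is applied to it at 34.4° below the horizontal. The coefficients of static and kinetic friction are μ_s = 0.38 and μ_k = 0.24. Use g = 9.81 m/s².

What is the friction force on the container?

f ≈ 323 N

N = m g + P sin α = 941.8 + 712×sin 34.4° = 1344 N.
The horizontal driving force is P cos α = 587.5 N, so equilibrium needs friction f = 587.5 N.
The static-friction limit is μ_s N = 510.7 N.
587.5 > 510.7 N → the container slides; f = μ_k N = 0.24×1344 = 323 N.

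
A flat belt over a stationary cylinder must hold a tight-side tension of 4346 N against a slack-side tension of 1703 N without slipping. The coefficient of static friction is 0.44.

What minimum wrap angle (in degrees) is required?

T₂/T₁ = e^{μβ} → β = ln(T₂/T₁)/μ.
β = ln(4346/1703)/0.44 = 0.9369/0.44 = 2.129 rad.
In degrees: β = 2.129 × 180/π = 122°.

β_min ≈ 122°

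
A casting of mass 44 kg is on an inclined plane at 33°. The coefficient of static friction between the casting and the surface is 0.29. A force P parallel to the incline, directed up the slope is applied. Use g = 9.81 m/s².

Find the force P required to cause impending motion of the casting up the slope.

At impending motion up the slope, friction acts down-slope at its limit: f = μ_s N.
P is parallel to the surface, so N = m g cos θ = 362 N.
Along the incline: P = m g sin θ + μ_s N = 235 + 0.29×362 = 340 N.

P ≈ 340 N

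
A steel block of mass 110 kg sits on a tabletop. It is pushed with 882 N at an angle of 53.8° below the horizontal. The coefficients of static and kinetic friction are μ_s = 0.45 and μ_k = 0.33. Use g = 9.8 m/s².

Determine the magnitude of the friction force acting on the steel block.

The vertical component of P adds to the normal force: N = m g + P sin α = 1078 + 711.7 = 1790 N.
For equilibrium, f = P cos α = 882×cos 53.8° = 520.9 N.
The static-friction limit is μ_s N = 805.4 N.
520.9 ≤ 805.4 N → static; friction equals the required 521 N.

f ≈ 521 N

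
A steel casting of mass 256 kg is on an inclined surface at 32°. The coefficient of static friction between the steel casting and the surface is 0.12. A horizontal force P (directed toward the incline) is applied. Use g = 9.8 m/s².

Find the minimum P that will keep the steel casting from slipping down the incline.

The steel casting tends to slide down (tan θ > μ_s), so at the point of impending slip friction acts up-slope at its limit: f = μ_s N.
Perpendicular to the incline: N = m g cos θ + P sin θ.
Along the incline: P cos θ + μ_s N = m g sin θ, i.e. P cos θ + μ_s (m g cos θ + P sin θ) = m g sin θ.
Solving, P (cos θ + μ_s sin θ) = m g (sin θ − μ_s cos θ), so P = 2510×0.4282/0.9116 = 1180 N.

P_min ≈ 1180 N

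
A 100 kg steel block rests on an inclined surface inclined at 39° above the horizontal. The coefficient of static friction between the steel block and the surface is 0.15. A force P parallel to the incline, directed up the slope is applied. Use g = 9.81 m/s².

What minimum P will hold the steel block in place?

P_min ≈ 503 N

The steel block tends to slide down (tan θ > μ_s), so at the point of impending slip friction acts up-slope at its limit: f = μ_s N.
P is parallel to the surface, so N = m g cos θ = 762 N.
Along the incline: P + μ_s N = m g sin θ, so P = 617 − 0.15×762 = 503 N.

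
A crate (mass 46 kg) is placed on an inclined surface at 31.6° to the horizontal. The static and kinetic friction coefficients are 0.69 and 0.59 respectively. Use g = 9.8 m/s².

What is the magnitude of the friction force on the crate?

f ≈ 236 N (up the incline)

The normal reaction is N = m g cos θ = 384 N.
Along the slope the weight component is m g sin θ = 236.2 N; friction must supply exactly this, acting up-slope.
Maximum static friction available: μ_s N = 0.69 × 384 = 264.9 N.
Since |236.2| ≤ 264.9 N, no slip — friction simply equals what equilibrium demands.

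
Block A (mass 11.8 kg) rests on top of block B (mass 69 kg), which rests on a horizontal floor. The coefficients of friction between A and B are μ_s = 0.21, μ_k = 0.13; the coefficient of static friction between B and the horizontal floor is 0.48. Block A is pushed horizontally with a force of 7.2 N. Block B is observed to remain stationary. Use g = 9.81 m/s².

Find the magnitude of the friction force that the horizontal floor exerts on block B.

f ≈ 7.2 N

Normal force at the A–B interface: N₁ = m_A g = 115.8 N.
Maximum static friction on A from B: μ_s N₁ = 0.21×115.8 = 24.31 N.
P = 7.2 N is within that limit, so A and B move together (both at rest); the A–B friction is simply f₁ = P = 7.2 N.
By Newton's third law B feels 7.2 N forward from A. With B stationary, the floor's static friction on B balances it: f₂ = 7.2 N (well within μ_s(m_A+m_B)g = 380.5 N).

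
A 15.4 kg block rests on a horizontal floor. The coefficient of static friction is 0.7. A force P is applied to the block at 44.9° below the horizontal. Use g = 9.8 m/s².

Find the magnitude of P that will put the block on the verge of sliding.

P ≈ 493 N

N = m g + P sin α (the push presses the block into the horizontal floor).
At impending slip, P cos α = μ_s N = μ_s (m g + P sin α).
Solving: P (cos α − μ_s sin α) = μ_s m g → P = 0.7×151/(cos 44.9° − 0.7 sin 44.9°) = 106/0.2142 = 493 N.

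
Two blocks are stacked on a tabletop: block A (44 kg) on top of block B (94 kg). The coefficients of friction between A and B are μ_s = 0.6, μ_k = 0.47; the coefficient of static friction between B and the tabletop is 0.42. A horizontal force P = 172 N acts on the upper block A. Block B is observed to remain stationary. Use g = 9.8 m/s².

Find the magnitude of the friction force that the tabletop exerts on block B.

The normal force B exerts on A is simply A's weight, N₁ = 431.2 N.
So the A–B interface can sustain at most μ_s N₁ = 258.7 N of static friction.
P = 172 N is within that limit, so A and B move together (both at rest); the A–B friction is simply f₁ = P = 172 N.
B experiences an equal 172 N forward from A (third law). B is in equilibrium, so the floor supplies f₂ = 172 N of static friction (limit μ_s(m_A+m_B)g = 568 N, not exceeded).

f ≈ 172 N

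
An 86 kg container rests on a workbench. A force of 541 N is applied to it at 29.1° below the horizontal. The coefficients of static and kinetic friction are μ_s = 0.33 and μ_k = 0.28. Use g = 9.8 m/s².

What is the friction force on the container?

N = m g + P sin α = 842.8 + 541×sin 29.1° = 1106 N.
For equilibrium, f = P cos α = 541×cos 29.1° = 472.7 N.
μ_s N = 0.33 × 1106 = 364.9 N.
The required friction exceeds μ_s N, so the container moves and f = μ_k N = 310 N.

f ≈ 310 N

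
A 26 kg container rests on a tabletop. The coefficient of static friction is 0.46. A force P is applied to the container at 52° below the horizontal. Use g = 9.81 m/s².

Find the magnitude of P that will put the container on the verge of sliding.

P ≈ 463 N

N = m g + P sin α (the push presses the container into the tabletop).
At impending slip, P cos α = μ_s N = μ_s (m g + P sin α).
Solving: P (cos α − μ_s sin α) = μ_s m g → P = 0.46×255/(cos 52° − 0.46 sin 52°) = 117/0.2532 = 463 N.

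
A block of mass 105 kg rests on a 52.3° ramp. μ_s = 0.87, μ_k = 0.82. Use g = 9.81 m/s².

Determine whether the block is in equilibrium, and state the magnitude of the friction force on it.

f ≈ 517 N

N = m g cos θ = 630 N.
Down-slope weight component: m g sin θ = 815 N.
μ_s N = 548 N.
815 > 548 N, so it slides; kinetic friction f = μ_k N = 0.82×630 = 517 N.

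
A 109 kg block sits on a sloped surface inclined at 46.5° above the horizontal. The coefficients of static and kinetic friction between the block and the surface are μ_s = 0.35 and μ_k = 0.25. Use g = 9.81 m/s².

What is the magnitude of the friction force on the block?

Normal force: N = m g cos θ = 109 × 9.81 × cos 46.5° = 736.1 N.
Along the slope the weight component is m g sin θ = 775.6 N; friction must supply exactly this, acting up-slope.
Maximum static friction available: μ_s N = 0.35 × 736.1 = 257.6 N.
Since |775.6| > 257.6 N, static friction cannot hold it; the block slides down the incline and kinetic friction applies: f = μ_k N = 0.25 × 736.1 = 184 N.

f ≈ 184 N (up the incline)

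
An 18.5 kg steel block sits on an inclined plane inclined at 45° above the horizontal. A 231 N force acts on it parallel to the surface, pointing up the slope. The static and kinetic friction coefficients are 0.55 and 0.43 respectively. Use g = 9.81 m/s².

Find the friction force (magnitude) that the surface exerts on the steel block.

Perpendicular to the surface, N = m g cos θ = 18.5·9.81·cos 45° = 128.3 N.
The friction needed for equilibrium is m g sin θ − P = 128.3 − 231 = -102.7 N, measured positive up-slope.
The static-friction ceiling is μ_s N = 0.55 × 128.3 = 70.58 N.
|-102.7| exceeds 70.58 N, so the steel block slips up-slope; friction is kinetic, f = μ_k N = 0.43×128.3 = 55.2 N.

f ≈ 55.2 N (down the incline)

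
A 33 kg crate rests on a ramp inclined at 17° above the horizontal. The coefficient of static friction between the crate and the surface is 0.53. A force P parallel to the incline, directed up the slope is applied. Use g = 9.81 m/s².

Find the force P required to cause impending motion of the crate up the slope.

At impending motion up the slope, friction acts down-slope at its limit: f = μ_s N.
P is parallel to the surface, so N = m g cos θ = 310 N.
Along the incline: P = m g sin θ + μ_s N = 94.6 + 0.53×310 = 259 N.

P ≈ 259 N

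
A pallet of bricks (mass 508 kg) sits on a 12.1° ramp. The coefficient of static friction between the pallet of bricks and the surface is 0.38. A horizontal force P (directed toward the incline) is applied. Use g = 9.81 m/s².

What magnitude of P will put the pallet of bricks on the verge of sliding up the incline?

At impending motion up the slope, friction acts down-slope at its limit: f = μ_s N.
Perpendicular to the incline: N = m g cos θ + P sin θ.
Along the incline: P cos θ = m g sin θ + μ_s N = m g sin θ + μ_s (m g cos θ + P sin θ).
Solving, P (cos θ − μ_s sin θ) = m g (sin θ + μ_s cos θ), so P = 508×9.81×(sin 12.1° + 0.38 cos 12.1°)/(cos 12.1° − 0.38 sin 12.1°) = 4980×0.5812/0.8981 = 3220 N.

P ≈ 3220 N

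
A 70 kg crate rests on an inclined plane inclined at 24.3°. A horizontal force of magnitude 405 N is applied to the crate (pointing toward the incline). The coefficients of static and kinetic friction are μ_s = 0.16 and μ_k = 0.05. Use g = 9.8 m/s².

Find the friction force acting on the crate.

Resolve perpendicular to the incline: N = m g cos θ + P sin θ = 70×9.8×cos 24.3° + 405×sin 24.3° = 791.9 N.
Parallel to the incline: P cos θ − m g sin θ = 369.1 − 282.3 = 86.82 N; the friction needed to balance this is 86.82 N acting down the slope.
Maximum static friction: μ_s N = 0.16 × 791.9 = 126.7 N.
Since 86.82 N is within the 126.7 N limit, the crate stays put and friction is exactly 86.8 N.

f ≈ 86.8 N (down the incline)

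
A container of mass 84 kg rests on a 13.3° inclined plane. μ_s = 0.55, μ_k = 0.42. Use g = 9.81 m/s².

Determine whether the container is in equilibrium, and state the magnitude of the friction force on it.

f ≈ 190 N

N = m g cos θ = 802 N.
Down-slope weight component: m g sin θ = 190 N.
μ_s N = 441 N.
190 ≤ 441 N, so it stays put; friction = 190 N.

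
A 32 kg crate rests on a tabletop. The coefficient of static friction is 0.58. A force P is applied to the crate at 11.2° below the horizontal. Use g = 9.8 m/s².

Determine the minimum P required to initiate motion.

N = m g + P sin α (the push presses the crate into the tabletop).
At impending slip, P cos α = μ_s N = μ_s (m g + P sin α).
Solving: P (cos α − μ_s sin α) = μ_s m g → P = 0.58×314/(cos 11.2° − 0.58 sin 11.2°) = 182/0.8683 = 209 N.

P ≈ 209 N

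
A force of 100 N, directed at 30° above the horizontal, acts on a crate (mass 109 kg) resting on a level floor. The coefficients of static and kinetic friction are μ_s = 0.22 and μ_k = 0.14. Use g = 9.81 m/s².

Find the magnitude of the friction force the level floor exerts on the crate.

f ≈ 86.6 N

Vertical equilibrium gives N = m g − P sin α = 1019 N.
The horizontal driving force is P cos α = 86.6 N, so equilibrium needs friction f = 86.6 N.
The static-friction limit is μ_s N = 224.2 N.
86.6 ≤ 224.2 N → static; friction equals the required 86.6 N.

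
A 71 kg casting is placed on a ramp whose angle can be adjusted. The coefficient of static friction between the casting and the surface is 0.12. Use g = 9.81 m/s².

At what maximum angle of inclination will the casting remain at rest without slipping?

At the slip threshold, m g sin θ = μ_s · m g cos θ, so tan θ = μ_s.
θ_max = arctan(0.12) = 6.84°.

θ_max ≈ 6.84°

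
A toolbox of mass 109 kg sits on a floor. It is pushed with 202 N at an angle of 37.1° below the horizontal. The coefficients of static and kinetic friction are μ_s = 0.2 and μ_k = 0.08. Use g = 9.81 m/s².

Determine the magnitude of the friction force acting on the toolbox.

N = m g + P sin α = 1069 + 202×sin 37.1° = 1191 N.
Horizontally, friction must balance P cos α = 161.1 N.
The static-friction limit is μ_s N = 238.2 N.
161.1 ≤ 238.2 N → static; friction equals the required 161 N.

f ≈ 161 N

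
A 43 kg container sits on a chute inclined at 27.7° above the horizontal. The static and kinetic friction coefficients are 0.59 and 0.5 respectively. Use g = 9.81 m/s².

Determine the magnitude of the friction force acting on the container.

Perpendicular to the surface, N = m g cos θ = 43·9.81·cos 27.7° = 373.5 N.
For equilibrium along the incline, friction must balance the weight component: f = m g sin θ = 196.1 N up the slope.
The static-friction ceiling is μ_s N = 0.59 × 373.5 = 220.4 N.
Since |196.1| ≤ 220.4 N, static friction is sufficient; f equals the required value, not μ_s N.

f ≈ 196 N (up the incline)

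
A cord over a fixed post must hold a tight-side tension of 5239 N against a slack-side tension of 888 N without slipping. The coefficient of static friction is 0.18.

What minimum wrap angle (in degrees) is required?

β_min ≈ 565°

T₂/T₁ = e^{μβ} → β = ln(T₂/T₁)/μ.
β = ln(5239/888)/0.18 = 1.775/0.18 = 9.861 rad.
In degrees: β = 9.861 × 180/π = 565°.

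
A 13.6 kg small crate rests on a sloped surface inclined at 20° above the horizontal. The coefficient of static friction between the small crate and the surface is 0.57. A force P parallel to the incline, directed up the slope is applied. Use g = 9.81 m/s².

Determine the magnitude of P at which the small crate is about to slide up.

P ≈ 117 N

At impending motion up the slope, friction acts down-slope at its limit: f = μ_s N.
P is parallel to the surface, so N = m g cos θ = 125 N.
Along the incline: P = m g sin θ + μ_s N = 45.6 + 0.57×125 = 117 N.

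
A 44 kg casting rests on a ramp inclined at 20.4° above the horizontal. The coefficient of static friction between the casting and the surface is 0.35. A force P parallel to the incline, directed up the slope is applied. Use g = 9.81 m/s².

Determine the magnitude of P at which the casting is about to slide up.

P ≈ 292 N

At impending motion up the slope, friction acts down-slope at its limit: f = μ_s N.
P is parallel to the surface, so N = m g cos θ = 405 N.
Along the incline: P = m g sin θ + μ_s N = 150 + 0.35×405 = 292 N.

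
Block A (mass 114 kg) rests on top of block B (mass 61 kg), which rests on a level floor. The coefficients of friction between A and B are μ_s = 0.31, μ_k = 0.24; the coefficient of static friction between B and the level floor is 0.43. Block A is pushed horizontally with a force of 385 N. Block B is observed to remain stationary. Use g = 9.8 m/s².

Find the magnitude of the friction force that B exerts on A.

The normal force B exerts on A is simply A's weight, N₁ = 1117 N.
Maximum static friction on A from B: μ_s N₁ = 0.31×1117 = 346.3 N.
Since P = 385 N > 346.3 N, A slides on B; the A–B friction is kinetic: f₁ = μ_k N₁ = 0.24×1117 = 268 N.
By Newton's third law B feels 268 N forward from A. With B stationary, the floor's static friction on B balances it: f₂ = 268 N (well within μ_s(m_A+m_B)g = 737.4 N).

f ≈ 268 N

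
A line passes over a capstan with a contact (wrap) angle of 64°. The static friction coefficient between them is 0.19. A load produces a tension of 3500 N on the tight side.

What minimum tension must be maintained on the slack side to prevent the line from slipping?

Capstan equation at impending slip: T_tight/T_slack = e^{μβ}.
β = 64° = 1.117 rad; e^{μβ} = e^{0.19×1.117} = 1.236.
T_slack = T_tight / e^{μβ} = 3500 / 1.236 = 2830 N.

T_min ≈ 2830 N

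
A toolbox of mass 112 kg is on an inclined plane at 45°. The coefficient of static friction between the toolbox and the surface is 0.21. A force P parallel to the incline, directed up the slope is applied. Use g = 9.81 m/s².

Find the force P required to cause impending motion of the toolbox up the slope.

At impending motion up the slope, friction acts down-slope at its limit: f = μ_s N.
P is parallel to the surface, so N = m g cos θ = 777 N.
Along the incline: P = m g sin θ + μ_s N = 777 + 0.21×777 = 940 N.

P ≈ 940 N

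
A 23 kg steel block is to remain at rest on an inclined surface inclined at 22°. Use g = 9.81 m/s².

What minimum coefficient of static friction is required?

μ_s,min ≈ 0.404

At the slip threshold m g sin θ = μ_s m g cos θ, so μ_s,min = tan θ.
μ_s,min = tan 22° = 0.404.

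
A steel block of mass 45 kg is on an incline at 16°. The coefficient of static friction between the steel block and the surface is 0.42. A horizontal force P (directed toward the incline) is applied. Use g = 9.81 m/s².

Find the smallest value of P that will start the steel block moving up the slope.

P ≈ 355 N

At impending motion up the slope, friction acts down-slope at its limit: f = μ_s N.
Perpendicular to the incline: N = m g cos θ + P sin θ.
Along the incline: P cos θ = m g sin θ + μ_s N = m g sin θ + μ_s (m g cos θ + P sin θ).
Solving, P (cos θ − μ_s sin θ) = m g (sin θ + μ_s cos θ), so P = 45×9.81×(sin 16° + 0.42 cos 16°)/(cos 16° − 0.42 sin 16°) = 441×0.6794/0.8455 = 355 N.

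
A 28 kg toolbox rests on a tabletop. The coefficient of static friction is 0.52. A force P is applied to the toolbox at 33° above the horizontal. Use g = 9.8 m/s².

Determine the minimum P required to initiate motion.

N = m g − P sin α (the pull lifts the toolbox).
At impending slip, P cos α = μ_s N = μ_s (m g − P sin α).
Solving: P (cos α + μ_s sin α) = μ_s m g → P = 0.52×274/(cos 33° + 0.52 sin 33°) = 143/1.122 = 127 N.

P ≈ 127 N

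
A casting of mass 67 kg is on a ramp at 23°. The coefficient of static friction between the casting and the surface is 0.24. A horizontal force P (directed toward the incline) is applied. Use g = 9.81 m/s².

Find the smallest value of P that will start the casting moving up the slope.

At impending motion up the slope, friction acts down-slope at its limit: f = μ_s N.
Perpendicular to the incline: N = m g cos θ + P sin θ.
Along the incline: P cos θ = m g sin θ + μ_s N = m g sin θ + μ_s (m g cos θ + P sin θ).
Solving, P (cos θ − μ_s sin θ) = m g (sin θ + μ_s cos θ), so P = 67×9.81×(sin 23° + 0.24 cos 23°)/(cos 23° − 0.24 sin 23°) = 657×0.6117/0.8267 = 486 N.

P ≈ 486 N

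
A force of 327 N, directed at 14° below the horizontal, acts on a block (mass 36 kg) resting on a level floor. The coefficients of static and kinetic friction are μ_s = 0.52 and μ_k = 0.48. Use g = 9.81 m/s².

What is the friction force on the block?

N = m g + P sin α = 353.2 + 327×sin 14° = 432.3 N.
The horizontal driving force is P cos α = 317.3 N, so equilibrium needs friction f = 317.3 N.
μ_s N = 0.52 × 432.3 = 224.8 N.
317.3 > 224.8 N → the block slides; f = μ_k N = 0.48×432.3 = 207 N.

f ≈ 207 N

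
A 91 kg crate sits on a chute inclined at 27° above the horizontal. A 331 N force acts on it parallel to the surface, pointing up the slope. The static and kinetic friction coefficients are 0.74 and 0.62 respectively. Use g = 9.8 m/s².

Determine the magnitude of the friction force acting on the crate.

Normal force: N = m g cos θ = 91 × 9.8 × cos 27° = 794.6 N.
The friction needed for equilibrium is m g sin θ − P = 404.9 − 331 = 73.87 N, measured positive up-slope.
Static friction can supply at most μ_s N = 588 N.
Since |73.87| ≤ 588 N, the crate remains in static equilibrium and friction takes exactly the required value.

f ≈ 73.9 N (up the incline)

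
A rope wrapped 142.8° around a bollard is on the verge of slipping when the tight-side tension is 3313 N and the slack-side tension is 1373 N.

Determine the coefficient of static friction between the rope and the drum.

T₂/T₁ = e^{μβ} → μ = ln(T₂/T₁)/β.
β = 142.8° = 2.492 rad.
μ = ln(3313/1373)/2.492 = ln(2.413)/2.492 = 0.353.

μ ≈ 0.353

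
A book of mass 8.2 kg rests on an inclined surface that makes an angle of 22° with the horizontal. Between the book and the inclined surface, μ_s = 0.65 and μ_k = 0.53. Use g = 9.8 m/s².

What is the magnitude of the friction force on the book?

Perpendicular to the surface, N = m g cos θ = 8.2·9.8·cos 22° = 74.51 N.
For equilibrium along the incline, friction must balance the weight component: f = m g sin θ = 30.1 N up the slope.
The static-friction ceiling is μ_s N = 0.65 × 74.51 = 48.43 N.
Since |30.1| ≤ 48.43 N, the book remains in static equilibrium and friction takes exactly the required value.

f ≈ 30.1 N (up the incline)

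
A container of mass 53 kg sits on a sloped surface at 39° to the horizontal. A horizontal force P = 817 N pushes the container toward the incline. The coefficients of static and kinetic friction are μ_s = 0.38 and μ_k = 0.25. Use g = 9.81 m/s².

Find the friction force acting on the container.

f ≈ 308 N (down the incline)

Resolve perpendicular to the incline: N = m g cos θ + P sin θ = 53×9.81×cos 39° + 817×sin 39° = 918.2 N.
Along the incline, the net driving force (taking up-slope positive) is P cos θ − m g sin θ = 634.9 − 327.2 = 307.7 N, so equilibrium requires friction f = -307.7 N (down-slope).
Maximum static friction: μ_s N = 0.38 × 918.2 = 348.9 N.
|f_req| = 307.7 ≤ 348.9 N → the container is in equilibrium; friction equals the required value.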